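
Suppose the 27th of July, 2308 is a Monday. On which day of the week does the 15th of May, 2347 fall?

Thursday

From July 27, 2308 to July 27, 2346: 38 years, of which 9 contain a Feb 29 — 29×365 + 9×366 = 13879 days.
July 2346: 31 − 27 = 4 days remain.
Then 9 full months totalling 273 days.
May 1–15, 2347: 15 days.
Residual: 292 days.
Total: 14171 days.
14171 mod 7 = 3, so 3 days after Monday is Thursday.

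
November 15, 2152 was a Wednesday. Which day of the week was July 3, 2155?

Thursday

Day-of-year of November 15, 2152: 320.
Day-of-year of July 3, 2155: 184.
2152 has 366 days, so 366 − 320 = 46 days remain in 2152.
Full years: 2153: 365; 2154: 365. Sum = 730.
Total: 46 + 730 + 184 = 960 days.
960 mod 7 = 1, so 1 day after Wednesday is Thursday.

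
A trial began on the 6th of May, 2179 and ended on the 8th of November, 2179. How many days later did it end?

May 2179: 31 − 6 = 25 days remain.
Then June (30), July (31), August (31), September (30), October (31): 30 + 31 + 31 + 30 + 31 = 153 days.
November 1–8, 2179: 8 days.
Total: 25 + 153 + 8 = 186 days.

186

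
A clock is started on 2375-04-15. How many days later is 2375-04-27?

Within April 2375: 27 − 15 = 12 days.

12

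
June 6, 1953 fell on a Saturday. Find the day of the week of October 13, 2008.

Day-of-year of June 6, 1953: 157.
Day-of-year of October 13, 2008: 287.
1953 has 365 days, so 365 − 157 = 208 days remain in 1953.
Full years 1954–2007: 41 common + 13 leap = 41×365 + 13×366 = 19723 days.
Total: 208 + 19723 + 287 = 20218 days.
20218 mod 7 = 2, so 2 days after Saturday is Monday.

Monday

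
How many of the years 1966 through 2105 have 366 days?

Years divisible by 4: 1968, 1972, …, 2104 — 35 in all.
Of these, 2100 is divisible by 100 but not 400, so not leap.
2000 is divisible by 400, so still leap.
Leap years: 35 − 1 = 34.

34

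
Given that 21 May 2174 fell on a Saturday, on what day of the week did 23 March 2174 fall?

Count forward from the earlier date (March 23, 2174) to the later (May 21, 2174):
March 2174: 31 − 23 = 8 days remain.
Then April (30): 30 days.
May 1–21, 2174: 21 days.
Total: 8 + 30 + 21 = 59 days.
59 mod 7 = 3, so 3 days before Saturday is Wednesday.

Wednesday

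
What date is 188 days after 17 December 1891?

22 June 1892

Count 188 days after December 17, 1891:
Day-of-year of December 17, 1891: 351.
Day-of-year of June 22, 1892: 174.
1891 has 365 days, so 365 − 351 = 14 days remain in 1891.
Total: 14 + 174 = 188 days.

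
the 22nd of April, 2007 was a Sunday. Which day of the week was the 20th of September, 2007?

Thursday

April 2007: 30 − 22 = 8 days remain.
Then May (31), June (30), July (31), August (31): 31 + 30 + 31 + 31 = 123 days.
September 1–20, 2007: 20 days.
Total: 8 + 123 + 20 = 151 days.
151 mod 7 = 4, so 4 days after Sunday is Thursday.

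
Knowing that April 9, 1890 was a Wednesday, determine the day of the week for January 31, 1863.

Saturday

Count forward from the earlier date (January 31, 1863) to the later (April 9, 1890):
From January 31, 1863 to January 31, 1890: 27 years, of which 7 contain a Feb 29 — 20×365 + 7×366 = 9862 days.
January 1890: 31 − 31 = 0 days remain.
Then February 1890 (28), March (31): 28 + 31 = 59 days.
April 1–9, 1890: 9 days.
Residual: 68 days.
Total: 9930 days.
9930 mod 7 = 4, so 4 days before Wednesday is Saturday.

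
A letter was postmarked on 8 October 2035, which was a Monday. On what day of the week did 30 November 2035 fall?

Friday

October 2035: 31 − 8 = 23 days remain.
November 1–30, 2035: 30 days.
Total: 23 + 30 = 53 days.
53 mod 7 = 4, so 4 days after Monday is Friday.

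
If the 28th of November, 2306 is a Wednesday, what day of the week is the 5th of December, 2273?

Count forward from the earlier date (December 5, 2273) to the later (November 28, 2306):
From December 5, 2273 to December 5, 2305: 32 years, of which 7 contain a Feb 29 — 25×365 + 7×366 = 11687 days.
(2300 is not a leap year (divisible by 100 but not 400).)
December 2305: 31 − 5 = 26 days remain.
Then 10 full months totalling 304 days.
November 1–28, 2306: 28 days.
Residual: 358 days.
Total: 12045 days.
12045 mod 7 = 5, so 5 days before Wednesday is Friday.

Friday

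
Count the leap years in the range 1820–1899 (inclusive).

Years divisible by 4: 1820, 1824, …, 1896 — 20 in all.
No century exceptions apply. Count: 20.

20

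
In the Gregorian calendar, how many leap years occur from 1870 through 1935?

Years divisible by 4: 1872, 1876, …, 1932 — 16 in all.
Of these, 1900 is divisible by 100 but not 400, so not leap.
Leap years: 16 − 1 = 15.

15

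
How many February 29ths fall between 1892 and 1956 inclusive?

16

Years divisible by 4: 1892, 1896, …, 1956 — 17 in all.
Of these, 1900 is divisible by 100 but not 400, so not leap.
Leap years: 17 − 1 = 16.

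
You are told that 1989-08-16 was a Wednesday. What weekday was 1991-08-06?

August 16, 1989 → August 16, 1990: 365 days.
August 1990: 31 − 16 = 15 days remain.
Then 11 full months totalling 334 days.
August 1–6, 1991: 6 days.
Residual: 355 days.
Total: 720 days.
720 mod 7 = 6, so 6 days after Wednesday is Tuesday.

Tuesday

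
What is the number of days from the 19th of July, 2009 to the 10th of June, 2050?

From July 19, 2009 to July 19, 2049: 40 years, of which 10 contain a Feb 29 — 30×365 + 10×366 = 14610 days.
July 2049: 31 − 19 = 12 days remain.
Then 10 full months totalling 304 days.
June 1–10, 2050: 10 days.
Residual: 326 days.
Total: 14936 days.

14936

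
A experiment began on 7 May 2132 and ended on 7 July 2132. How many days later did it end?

May 2132: 31 − 7 = 24 days remain.
Then June (30): 30 days.
July 1–7, 2132: 7 days.
Total: 24 + 30 + 7 = 61 days.

61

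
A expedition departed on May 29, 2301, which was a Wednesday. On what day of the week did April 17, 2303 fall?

Day-of-year of May 29, 2301: 149.
Day-of-year of April 17, 2303: 107.
2301 has 365 days, so 365 − 149 = 216 days remain in 2301.
Full years: 2302: 365. Sum = 365.
Total: 216 + 365 + 107 = 688 days.
688 mod 7 = 2, so 2 days after Wednesday is Friday.

Friday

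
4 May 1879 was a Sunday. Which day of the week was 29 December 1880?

Wednesday

May 1879: 31 − 4 = 27 days remain.
Then 18 full months totalling 549 days.
December 1–29, 1880: 29 days.
Total: 27 + 549 + 29 = 605 days.
605 mod 7 = 3, so 3 days after Sunday is Wednesday.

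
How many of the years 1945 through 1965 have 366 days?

Years divisible by 4 in [1945, 1965]: 1948, 1952, 1956, 1960, 1964.
No century exceptions apply. Count: 5.

5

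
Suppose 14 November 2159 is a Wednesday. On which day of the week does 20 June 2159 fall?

Wednesday

Count forward from the earlier date (June 20, 2159) to the later (November 14, 2159):
June 2159: 30 − 20 = 10 days remain.
Then July (31), August (31), September (30), October (31): 31 + 31 + 30 + 31 = 123 days.
November 1–14, 2159: 14 days.
Total: 10 + 123 + 14 = 147 days.
147 is a multiple of 7, so 20 June 2159 falls on the same weekday: Wednesday.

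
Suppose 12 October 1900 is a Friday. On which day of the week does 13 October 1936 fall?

Tuesday

From October 12, 1900 to October 12, 1936: 36 years, of which 9 contain a Feb 29 — 27×365 + 9×366 = 13149 days.
Within October 1936: 13 − 12 = 1 day.
Total: 13150 days.
13150 mod 7 = 4, so 4 days after Friday is Tuesday.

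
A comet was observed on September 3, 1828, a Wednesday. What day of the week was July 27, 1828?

Count forward from the earlier date (July 27, 1828) to the later (September 3, 1828):
July 1828: 31 − 27 = 4 days remain.
Then August (31): 31 days.
September 1–3, 1828: 3 days.
Total: 4 + 31 + 3 = 38 days.
38 mod 7 = 3, so 3 days before Wednesday is Sunday.

Sunday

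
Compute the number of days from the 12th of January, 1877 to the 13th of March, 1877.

January 1877: 31 − 12 = 19 days remain.
Then February 1877 (28): 28 days.
March 1–13, 1877: 13 days.
Total: 19 + 28 + 13 = 60 days.

60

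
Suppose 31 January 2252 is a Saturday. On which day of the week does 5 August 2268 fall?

Wednesday

From January 31, 2252 to January 31, 2268: 16 years, of which 4 contain a Feb 29 — 12×365 + 4×366 = 5844 days.
January 2268: 31 − 31 = 0 days remain.
Then February 2268 (29), March (31), April (30), May (31), June (30), July (31): 29 + 31 + 30 + 31 + 30 + 31 = 182 days.
August 1–5, 2268: 5 days.
Residual: 187 days.
Total: 6031 days.
6031 mod 7 = 4, so 4 days after Saturday is Wednesday.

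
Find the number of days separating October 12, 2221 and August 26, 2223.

683

Day-of-year of October 12, 2221: 285.
Day-of-year of August 26, 2223: 238.
2221 has 365 days, so 365 − 285 = 80 days remain in 2221.
Full years: 2222: 365. Sum = 365.
Total: 80 + 365 + 238 = 683 days.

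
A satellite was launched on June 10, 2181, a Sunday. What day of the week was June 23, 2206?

Day-of-year of June 10, 2181: 161.
Day-of-year of June 23, 2206: 174.
2181 has 365 days, so 365 − 161 = 204 days remain in 2181.
Full years 2182–2205: 19 common + 5 leap = 19×365 + 5×366 = 8765 days.
Total: 204 + 8765 + 174 = 9143 days.
9143 mod 7 = 1, so 1 day after Sunday is Monday.

Monday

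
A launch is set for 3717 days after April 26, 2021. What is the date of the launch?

June 30, 2031

Count 3717 days after April 26, 2021:
From April 26, 2021 to April 26, 2031: 10 years, of which 2 contain a Feb 29 — 8×365 + 2×366 = 3652 days.
April 2031: 30 − 26 = 4 days remain.
Then May (31): 31 days.
June 1–30, 2031: 30 days.
Residual: 65 days.
Total: 3717 days.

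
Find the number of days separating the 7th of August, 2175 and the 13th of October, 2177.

798

Day-of-year of August 7, 2175: 219.
Day-of-year of October 13, 2177: 286.
2175 has 365 days, so 365 − 219 = 146 days remain in 2175.
Full years: 2176: 366. Sum = 366.
Total: 146 + 366 + 286 = 798 days.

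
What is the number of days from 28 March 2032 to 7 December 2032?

254

March 2032: 31 − 28 = 3 days remain.
Then April (30), May (31), June (30), July (31), August (31), September (30), October (31), November (30): 30 + 31 + 30 + 31 + 31 + 30 + 31 + 30 = 244 days.
December 1–7, 2032: 7 days.
Total: 3 + 244 + 7 = 254 days.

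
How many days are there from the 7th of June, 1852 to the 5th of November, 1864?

From June 7, 1852 to June 7, 1864: 12 years, of which 3 contain a Feb 29 — 9×365 + 3×366 = 4383 days.
June 1864: 30 − 7 = 23 days remain.
Then July (31), August (31), September (30), October (31): 31 + 31 + 30 + 31 = 123 days.
November 1–5, 1864: 5 days.
Residual: 151 days.
Total: 4534 days.

4534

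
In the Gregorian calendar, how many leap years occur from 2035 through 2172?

Years divisible by 4: 2036, 2040, …, 2172 — 35 in all.
Of these, 2100 is divisible by 100 but not 400, so not leap.
Leap years: 35 − 1 = 34.

34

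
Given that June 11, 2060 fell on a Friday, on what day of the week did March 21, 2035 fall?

Count forward from the earlier date (March 21, 2035) to the later (June 11, 2060):
From March 21, 2035 to March 21, 2060: 25 years, of which 7 contain a Feb 29 — 18×365 + 7×366 = 9132 days.
March 2060: 31 − 21 = 10 days remain.
Then April (30), May (31): 30 + 31 = 61 days.
June 1–11, 2060: 11 days.
Residual: 82 days.
Total: 9214 days.
9214 mod 7 = 2, so 2 days before Friday is Wednesday.

Wednesday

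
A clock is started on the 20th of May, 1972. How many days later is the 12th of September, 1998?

9611

Day-of-year of May 20, 1972: 141.
Day-of-year of September 12, 1998: 255.
1972 has 366 days, so 366 − 141 = 225 days remain in 1972.
Full years 1973–1997: 19 common + 6 leap = 19×365 + 6×366 = 9131 days.
Total: 225 + 9131 + 255 = 9611 days.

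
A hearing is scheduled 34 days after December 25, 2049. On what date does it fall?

January 28, 2050

Count 34 days after December 25, 2049:
Day-of-year of December 25, 2049: 359.
Day-of-year of January 28, 2050: 28.
2049 has 365 days, so 365 − 359 = 6 days remain in 2049.
Total: 6 + 28 = 34 days.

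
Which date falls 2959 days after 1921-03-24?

1929-04-30

Count 2959 days after March 24, 1921:
From March 24, 1921 to March 24, 1929: 8 years, of which 2 contain a Feb 29 — 6×365 + 2×366 = 2922 days.
March 1929: 31 − 24 = 7 days remain.
April 1–30, 1929: 30 days.
Residual: 37 days.
Total: 2959 days.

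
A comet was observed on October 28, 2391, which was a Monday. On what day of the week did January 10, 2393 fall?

Day-of-year of October 28, 2391: 301.
Day-of-year of January 10, 2393: 10.
2391 has 365 days, so 365 − 301 = 64 days remain in 2391.
Full years: 2392: 366. Sum = 366.
Total: 64 + 366 + 10 = 440 days.
440 mod 7 = 6, so 6 days after Monday is Sunday.

Sunday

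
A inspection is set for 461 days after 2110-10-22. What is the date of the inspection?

2112-01-26

Count 461 days after October 22, 2110:
October 2110: 31 − 22 = 9 days remain.
Then 14 full months totalling 426 days.
January 1–26, 2112: 26 days.
Total: 9 + 426 + 26 = 461 days.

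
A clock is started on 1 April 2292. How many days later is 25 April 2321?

10615

From April 1, 2292 to April 1, 2321: 29 years, of which 6 contain a Feb 29 — 23×365 + 6×366 = 10591 days.
(2300 is not a leap year (divisible by 100 but not 400).)
Within April 2321: 25 − 1 = 24 days.
Total: 10615 days.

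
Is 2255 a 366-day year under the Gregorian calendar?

2255 is not a leap year.

No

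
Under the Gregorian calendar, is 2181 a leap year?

2181 is not a leap year.

No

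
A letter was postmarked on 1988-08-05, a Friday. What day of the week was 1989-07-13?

August 1988: 31 − 5 = 26 days remain.
Then 10 full months totalling 303 days.
July 1–13, 1989: 13 days.
Total: 26 + 303 + 13 = 342 days.
342 mod 7 = 6, so 6 days after Friday is Thursday.

Thursday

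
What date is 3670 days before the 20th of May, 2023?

the 2nd of May, 2013

Count 3670 days before May 20, 2023:
Day-of-year of May 2, 2013: 122.
Day-of-year of May 20, 2023: 140.
2013 has 365 days, so 365 − 122 = 243 days remain in 2013.
Full years 2014–2022: 7 common + 2 leap = 7×365 + 2×366 = 3287 days.
Total: 243 + 3287 + 140 = 3670 days.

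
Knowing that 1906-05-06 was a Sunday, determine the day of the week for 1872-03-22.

Count forward from the earlier date (March 22, 1872) to the later (May 6, 1906):
Day-of-year of March 22, 1872: 82.
Day-of-year of May 6, 1906: 126.
1872 has 366 days, so 366 − 82 = 284 days remain in 1872.
Full years 1873–1905: 26 common + 7 leap = 26×365 + 7×366 = 12052 days.
Total: 284 + 12052 + 126 = 12462 days.
12462 mod 7 = 2, so 2 days before Sunday is Friday.

Friday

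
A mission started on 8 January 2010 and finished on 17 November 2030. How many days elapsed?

7618

From January 8, 2010 to January 8, 2030: 20 years, of which 5 contain a Feb 29 — 15×365 + 5×366 = 7305 days.
January 2030: 31 − 8 = 23 days remain.
Then 9 full months totalling 273 days.
November 1–17, 2030: 17 days.
Residual: 313 days.
Total: 7618 days.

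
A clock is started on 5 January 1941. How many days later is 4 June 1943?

January 1941: 31 − 5 = 26 days remain.
Then 28 full months totalling 850 days.
June 1–4, 1943: 4 days.
Total: 26 + 850 + 4 = 880 days.

880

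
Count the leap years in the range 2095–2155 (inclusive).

Years divisible by 4: 2096, 2100, …, 2152 — 15 in all.
Of these, 2100 is divisible by 100 but not 400, so not leap.
Leap years: 15 − 1 = 14.

14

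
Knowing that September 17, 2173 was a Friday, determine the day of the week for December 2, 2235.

From September 17, 2173 to September 17, 2235: 62 years, of which 14 contain a Feb 29 — 48×365 + 14×366 = 22644 days.
(2200 is not a leap year (divisible by 100 but not 400).)
September 2235: 30 − 17 = 13 days remain.
Then October (31), November (30): 31 + 30 = 61 days.
December 1–2, 2235: 2 days.
Residual: 76 days.
Total: 22720 days.
22720 mod 7 = 5, so 5 days after Friday is Wednesday.

Wednesday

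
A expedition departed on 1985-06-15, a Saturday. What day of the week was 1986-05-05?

June 1985: 30 − 15 = 15 days remain.
Then 10 full months totalling 304 days.
May 1–5, 1986: 5 days.
Residual: 324 days.
Total: 324 days.
324 mod 7 = 2, so 2 days after Saturday is Monday.

Monday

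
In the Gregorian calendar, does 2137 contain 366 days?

No

2137 is not a leap year.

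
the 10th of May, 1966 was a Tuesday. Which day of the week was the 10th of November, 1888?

Count forward from the earlier date (November 10, 1888) to the later (May 10, 1966):
From November 10, 1888 to November 10, 1965: 77 years, of which 18 contain a Feb 29 — 59×365 + 18×366 = 28123 days.
(1900 is not a leap year (divisible by 100 but not 400).)
November 1965: 30 − 10 = 20 days remain.
Then December (31), January (31), February 1966 (28), March (31), April (30): 31 + 31 + 28 + 31 + 30 = 151 days.
May 1–10, 1966: 10 days.
Residual: 181 days.
Total: 28304 days.
28304 mod 7 = 3, so 3 days before Tuesday is Saturday.

Saturday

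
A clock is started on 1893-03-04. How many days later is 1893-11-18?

259

March 1893: 31 − 4 = 27 days remain.
Then April (30), May (31), June (30), July (31), August (31), September (30), October (31): 30 + 31 + 30 + 31 + 31 + 30 + 31 = 214 days.
November 1–18, 1893: 18 days.
Total: 27 + 214 + 18 = 259 days.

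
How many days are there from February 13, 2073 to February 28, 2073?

15

Within February 2073: 28 − 13 = 15 days.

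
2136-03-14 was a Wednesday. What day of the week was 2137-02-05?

Day-of-year of March 14, 2136: 74.
Day-of-year of February 5, 2137: 36.
2136 has 366 days, so 366 − 74 = 292 days remain in 2136.
Total: 292 + 36 = 328 days.
328 mod 7 = 6, so 6 days after Wednesday is Tuesday.

Tuesday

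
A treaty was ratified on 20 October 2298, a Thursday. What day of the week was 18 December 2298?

October 2298: 31 − 20 = 11 days remain.
Then November (30): 30 days.
December 1–18, 2298: 18 days.
Total: 11 + 30 + 18 = 59 days.
59 mod 7 = 3, so 3 days after Thursday is Sunday.

Sunday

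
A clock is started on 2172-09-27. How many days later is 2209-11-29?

13576

Day-of-year of September 27, 2172: 271.
Day-of-year of November 29, 2209: 333.
2172 has 366 days, so 366 − 271 = 95 days remain in 2172.
Full years 2173–2208: 28 common + 8 leap = 28×365 + 8×366 = 13148 days.
Total: 95 + 13148 + 333 = 13576 days.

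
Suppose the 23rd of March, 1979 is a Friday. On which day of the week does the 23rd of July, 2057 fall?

Monday

Day-of-year of March 23, 1979: 82.
Day-of-year of July 23, 2057: 204.
1979 has 365 days, so 365 − 82 = 283 days remain in 1979.
Full years 1980–2056: 57 common + 20 leap = 57×365 + 20×366 = 28125 days.
Total: 283 + 28125 + 204 = 28612 days.
28612 mod 7 = 3, so 3 days after Friday is Monday.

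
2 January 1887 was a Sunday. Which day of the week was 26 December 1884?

Friday

Count forward from the earlier date (December 26, 1884) to the later (January 2, 1887):
Day-of-year of December 26, 1884: 361.
Day-of-year of January 2, 1887: 2.
1884 has 366 days, so 366 − 361 = 5 days remain in 1884.
Full years: 1885: 365; 1886: 365. Sum = 730.
Total: 5 + 730 + 2 = 737 days.
737 mod 7 = 2, so 2 days before Sunday is Friday.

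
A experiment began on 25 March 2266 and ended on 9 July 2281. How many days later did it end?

5585

Day-of-year of March 25, 2266: 84.
Day-of-year of July 9, 2281: 190.
2266 has 365 days, so 365 − 84 = 281 days remain in 2266.
Full years 2267–2280: 10 common + 4 leap = 10×365 + 4×366 = 5114 days.
Total: 281 + 5114 + 190 = 5585 days.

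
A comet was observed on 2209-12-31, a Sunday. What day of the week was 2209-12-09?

Saturday

Count forward from the earlier date (December 9, 2209) to the later (December 31, 2209):
Within December 2209: 31 − 9 = 22 days.
22 mod 7 = 1, so 1 day before Sunday is Saturday.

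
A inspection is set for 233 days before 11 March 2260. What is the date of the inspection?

22 July 2259

Count 233 days before March 11, 2260:
July 2259: 31 − 22 = 9 days remain.
Then August (31), September (30), October (31), November (30), December (31), January (31), February 2260 (29): 31 + 30 + 31 + 30 + 31 + 31 + 29 = 213 days.
March 1–11, 2260: 11 days.
Total: 9 + 213 + 11 = 233 days.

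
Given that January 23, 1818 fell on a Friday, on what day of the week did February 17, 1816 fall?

Saturday

Count forward from the earlier date (February 17, 1816) to the later (January 23, 1818):
February 17, 1816 → February 17, 1817: 366 days (1816 is a leap year).
February 1817: 28 − 17 = 11 days remain (1817 is not a leap year, so February has 28 days).
Then 10 full months totalling 306 days.
January 1–23, 1818: 23 days.
Residual: 340 days.
Total: 706 days.
706 mod 7 = 6, so 6 days before Friday is Saturday.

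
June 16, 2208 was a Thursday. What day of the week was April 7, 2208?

Thursday

Count forward from the earlier date (April 7, 2208) to the later (June 16, 2208):
April 2208: 30 − 7 = 23 days remain.
Then May (31): 31 days.
June 1–16, 2208: 16 days.
Total: 23 + 31 + 16 = 70 days.
70 is a multiple of 7, so April 7, 2208 falls on the same weekday: Thursday.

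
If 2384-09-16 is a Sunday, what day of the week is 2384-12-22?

Saturday

September 2384: 30 − 16 = 14 days remain.
Then October (31), November (30): 31 + 30 = 61 days.
December 1–22, 2384: 22 days.
Total: 14 + 61 + 22 = 97 days.
97 mod 7 = 6, so 6 days after Sunday is Saturday.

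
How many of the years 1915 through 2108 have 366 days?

48

Years divisible by 4: 1916, 1920, …, 2108 — 49 in all.
Of these, 2100 is divisible by 100 but not 400, so not leap.
2000 is divisible by 400, so still leap.
Leap years: 49 − 1 = 48.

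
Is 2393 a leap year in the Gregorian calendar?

No

2393 is not a leap year.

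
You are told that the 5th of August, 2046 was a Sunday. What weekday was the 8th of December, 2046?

Saturday

August 2046: 31 − 5 = 26 days remain.
Then September (30), October (31), November (30): 30 + 31 + 30 = 91 days.
December 1–8, 2046: 8 days.
Total: 26 + 91 + 8 = 125 days.
125 mod 7 = 6, so 6 days after Sunday is Saturday.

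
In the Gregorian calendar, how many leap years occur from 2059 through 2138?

Years divisible by 4: 2060, 2064, …, 2136 — 20 in all.
Of these, 2100 is divisible by 100 but not 400, so not leap.
Leap years: 20 − 1 = 19.

19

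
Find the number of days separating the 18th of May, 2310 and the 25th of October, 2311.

525

Day-of-year of May 18, 2310: 138.
Day-of-year of October 25, 2311: 298.
2310 has 365 days, so 365 − 138 = 227 days remain in 2310.
Total: 227 + 298 = 525 days.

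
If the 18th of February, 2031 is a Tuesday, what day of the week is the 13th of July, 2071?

From February 18, 2031 to February 18, 2071: 40 years, of which 10 contain a Feb 29 — 30×365 + 10×366 = 14610 days.
February 2071: 28 − 18 = 10 days remain (2071 is not a leap year, so February has 28 days).
Then March (31), April (30), May (31), June (30): 31 + 30 + 31 + 30 = 122 days.
July 1–13, 2071: 13 days.
Residual: 145 days.
Total: 14755 days.
14755 mod 7 = 6, so 6 days after Tuesday is Monday.

Monday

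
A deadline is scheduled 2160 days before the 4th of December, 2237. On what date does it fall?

the 5th of January, 2232

Count 2160 days before December 4, 2237:
Day-of-year of January 5, 2232: 5.
Day-of-year of December 4, 2237: 338.
2232 has 366 days, so 366 − 5 = 361 days remain in 2232.
Full years: 2233: 365; 2234: 365; 2235: 365; 2236: 366. Sum = 1461.
Total: 361 + 1461 + 338 = 2160 days.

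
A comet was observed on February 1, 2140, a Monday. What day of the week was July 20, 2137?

Saturday

Count forward from the earlier date (July 20, 2137) to the later (February 1, 2140):
Day-of-year of July 20, 2137: 201.
Day-of-year of February 1, 2140: 32.
2137 has 365 days, so 365 − 201 = 164 days remain in 2137.
Full years: 2138: 365; 2139: 365. Sum = 730.
Total: 164 + 730 + 32 = 926 days.
926 mod 7 = 2, so 2 days before Monday is Saturday.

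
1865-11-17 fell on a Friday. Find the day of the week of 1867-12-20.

November 17, 1865 → November 17, 1866: 365 days.
November 17, 1866 → November 17, 1867: 365 days.
November 1867: 30 − 17 = 13 days remain.
December 1–20, 1867: 20 days.
Residual: 33 days.
Total: 763 days.
763 is a multiple of 7, so 1867-12-20 falls on the same weekday: Friday.

Friday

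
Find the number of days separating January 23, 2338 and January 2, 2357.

6919

From January 23, 2338 to January 23, 2356: 18 years, of which 4 contain a Feb 29 — 14×365 + 4×366 = 6574 days.
January 2356: 31 − 23 = 8 days remain.
Then 11 full months totalling 335 days.
January 1–2, 2357: 2 days.
Residual: 345 days.
Total: 6919 days.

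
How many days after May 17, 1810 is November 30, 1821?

Day-of-year of May 17, 1810: 137.
Day-of-year of November 30, 1821: 334.
1810 has 365 days, so 365 − 137 = 228 days remain in 1810.
Full years 1811–1820: 7 common + 3 leap = 7×365 + 3×366 = 3653 days.
Total: 228 + 3653 + 334 = 4215 days.

4215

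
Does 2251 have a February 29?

No

2251 is not a leap year.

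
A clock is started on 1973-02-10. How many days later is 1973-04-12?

February 1973: 28 − 10 = 18 days remain (1973 is not a leap year, so February has 28 days).
Then March (31): 31 days.
April 1–12, 1973: 12 days.
Total: 18 + 31 + 12 = 61 days.

61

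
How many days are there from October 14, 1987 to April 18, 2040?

19180

Day-of-year of October 14, 1987: 287.
Day-of-year of April 18, 2040: 109.
1987 has 365 days, so 365 − 287 = 78 days remain in 1987.
Full years 1988–2039: 39 common + 13 leap = 39×365 + 13×366 = 18993 days.
Total: 78 + 18993 + 109 = 19180 days.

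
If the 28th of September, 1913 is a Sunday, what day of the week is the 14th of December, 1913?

September 1913: 30 − 28 = 2 days remain.
Then October (31), November (30): 31 + 30 = 61 days.
December 1–14, 1913: 14 days.
Total: 2 + 61 + 14 = 77 days.
77 is a multiple of 7, so the 14th of December, 1913 falls on the same weekday: Sunday.

Sunday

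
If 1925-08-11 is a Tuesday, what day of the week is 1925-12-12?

August 1925: 31 − 11 = 20 days remain.
Then September (30), October (31), November (30): 30 + 31 + 30 = 91 days.
December 1–12, 1925: 12 days.
Total: 20 + 91 + 12 = 123 days.
123 mod 7 = 4, so 4 days after Tuesday is Saturday.

Saturday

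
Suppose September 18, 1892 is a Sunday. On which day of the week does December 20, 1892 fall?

Tuesday

September 1892: 30 − 18 = 12 days remain.
Then October (31), November (30): 31 + 30 = 61 days.
December 1–20, 1892: 20 days.
Total: 12 + 61 + 20 = 93 days.
93 mod 7 = 2, so 2 days after Sunday is Tuesday.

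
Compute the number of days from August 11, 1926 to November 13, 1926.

94

August 1926: 31 − 11 = 20 days remain.
Then September (30), October (31): 30 + 31 = 61 days.
November 1–13, 1926: 13 days.
Total: 20 + 61 + 13 = 94 days.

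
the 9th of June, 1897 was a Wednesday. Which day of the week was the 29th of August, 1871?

Tuesday

Count forward from the earlier date (August 29, 1871) to the later (June 9, 1897):
From August 29, 1871 to August 29, 1896: 25 years, of which 7 contain a Feb 29 — 18×365 + 7×366 = 9132 days.
August 1896: 31 − 29 = 2 days remain.
Then 9 full months totalling 273 days.
June 1–9, 1897: 9 days.
Residual: 284 days.
Total: 9416 days.
9416 mod 7 = 1, so 1 day before Wednesday is Tuesday.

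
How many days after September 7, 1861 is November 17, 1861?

September 1861: 30 − 7 = 23 days remain.
Then October (31): 31 days.
November 1–17, 1861: 17 days.
Total: 23 + 31 + 17 = 71 days.

71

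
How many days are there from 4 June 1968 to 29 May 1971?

1089

June 4, 1968 → June 4, 1969: 365 days.
June 4, 1969 → June 4, 1970: 365 days.
June 1970: 30 − 4 = 26 days remain.
Then 10 full months totalling 304 days.
May 1–29, 1971: 29 days.
Residual: 359 days.
Total: 1089 days.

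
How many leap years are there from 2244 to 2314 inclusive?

Years divisible by 4: 2244, 2248, …, 2312 — 18 in all.
Of these, 2300 is divisible by 100 but not 400, so not leap.
Leap years: 18 − 1 = 17.

17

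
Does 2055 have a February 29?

2055 is not a leap year.

No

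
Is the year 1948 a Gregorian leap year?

1948 is a leap year.

Yes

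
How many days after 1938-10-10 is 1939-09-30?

Day-of-year of October 10, 1938: 283.
Day-of-year of September 30, 1939: 273.
1938 has 365 days, so 365 − 283 = 82 days remain in 1938.
Total: 82 + 273 = 355 days.

355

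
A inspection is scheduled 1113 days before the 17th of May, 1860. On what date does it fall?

the 30th of April, 1857

Count 1113 days before May 17, 1860:
Day-of-year of April 30, 1857: 120.
Day-of-year of May 17, 1860: 138.
1857 has 365 days, so 365 − 120 = 245 days remain in 1857.
Full years: 1858: 365; 1859: 365. Sum = 730.
Total: 245 + 730 + 138 = 1113 days.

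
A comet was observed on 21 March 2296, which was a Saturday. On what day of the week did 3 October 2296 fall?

Saturday

March 2296: 31 − 21 = 10 days remain.
Then April (30), May (31), June (30), July (31), August (31), September (30): 30 + 31 + 30 + 31 + 31 + 30 = 183 days.
October 1–3, 2296: 3 days.
Total: 10 + 183 + 3 = 196 days.
196 is a multiple of 7, so 3 October 2296 falls on the same weekday: Saturday.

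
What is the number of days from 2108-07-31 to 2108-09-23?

July 2108: 31 − 31 = 0 days remain.
Then August (31): 31 days.
September 1–23, 2108: 23 days.
Total: 0 + 31 + 23 = 54 days.

54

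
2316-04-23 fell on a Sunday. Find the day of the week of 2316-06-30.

Friday

April 2316: 30 − 23 = 7 days remain.
Then May (31): 31 days.
June 1–30, 2316: 30 days.
Total: 7 + 31 + 30 = 68 days.
68 mod 7 = 5, so 5 days after Sunday is Friday.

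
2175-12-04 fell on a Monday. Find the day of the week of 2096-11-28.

Wednesday

Count forward from the earlier date (November 28, 2096) to the later (December 4, 2175):
From November 28, 2096 to November 28, 2175: 79 years, of which 18 contain a Feb 29 — 61×365 + 18×366 = 28853 days.
(2100 is not a leap year (divisible by 100 but not 400).)
November 2175: 30 − 28 = 2 days remain.
December 1–4, 2175: 4 days.
Residual: 6 days.
Total: 28859 days.
28859 mod 7 = 5, so 5 days before Monday is Wednesday.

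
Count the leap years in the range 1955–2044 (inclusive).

23

Years divisible by 4: 1956, 1960, …, 2044 — 23 in all.
2000 is divisible by 400, so still leap.
No century exceptions apply. Count: 23.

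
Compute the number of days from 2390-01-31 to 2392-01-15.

Day-of-year of January 31, 2390: 31.
Day-of-year of January 15, 2392: 15.
2390 has 365 days, so 365 − 31 = 334 days remain in 2390.
Full years: 2391: 365. Sum = 365.
Total: 334 + 365 + 15 = 714 days.

714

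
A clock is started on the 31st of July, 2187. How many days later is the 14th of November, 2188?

472

July 2187: 31 − 31 = 0 days remain.
Then 15 full months totalling 458 days.
November 1–14, 2188: 14 days.
Total: 0 + 458 + 14 = 472 days.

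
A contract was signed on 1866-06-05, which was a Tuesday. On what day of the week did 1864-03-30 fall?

Wednesday

Count forward from the earlier date (March 30, 1864) to the later (June 5, 1866):
March 1864: 31 − 30 = 1 day remains.
Then 26 full months totalling 791 days.
June 1–5, 1866: 5 days.
Total: 1 + 791 + 5 = 797 days.
797 mod 7 = 6, so 6 days before Tuesday is Wednesday.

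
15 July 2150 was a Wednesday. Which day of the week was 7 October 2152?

Saturday

July 2150: 31 − 15 = 16 days remain.
Then 26 full months totalling 792 days.
October 1–7, 2152: 7 days.
Total: 16 + 792 + 7 = 815 days.
815 mod 7 = 3, so 3 days after Wednesday is Saturday.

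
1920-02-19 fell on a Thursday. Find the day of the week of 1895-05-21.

Count forward from the earlier date (May 21, 1895) to the later (February 19, 1920):
From May 21, 1895 to May 21, 1919: 24 years, of which 5 contain a Feb 29 — 19×365 + 5×366 = 8765 days.
(1900 is not a leap year (divisible by 100 but not 400).)
May 1919: 31 − 21 = 10 days remain.
Then June (30), July (31), August (31), September (30), October (31), November (30), December (31), January (31): 30 + 31 + 31 + 30 + 31 + 30 + 31 + 31 = 245 days.
February 1–19, 1920: 19 days (1920 is a leap year).
Residual: 274 days.
Total: 9039 days.
9039 mod 7 = 2, so 2 days before Thursday is Tuesday.

Tuesday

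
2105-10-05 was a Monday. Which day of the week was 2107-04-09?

Day-of-year of October 5, 2105: 278.
Day-of-year of April 9, 2107: 99.
2105 has 365 days, so 365 − 278 = 87 days remain in 2105.
Full years: 2106: 365. Sum = 365.
Total: 87 + 365 + 99 = 551 days.
551 mod 7 = 5, so 5 days after Monday is Saturday.

Saturday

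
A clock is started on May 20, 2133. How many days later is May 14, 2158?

9125

From May 20, 2133 to May 20, 2157: 24 years, of which 6 contain a Feb 29 — 18×365 + 6×366 = 8766 days.
May 2157: 31 − 20 = 11 days remain.
Then 11 full months totalling 334 days.
May 1–14, 2158: 14 days.
Residual: 359 days.
Total: 9125 days.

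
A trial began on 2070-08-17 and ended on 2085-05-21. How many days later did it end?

Day-of-year of August 17, 2070: 229.
Day-of-year of May 21, 2085: 141.
2070 has 365 days, so 365 − 229 = 136 days remain in 2070.
Full years 2071–2084: 10 common + 4 leap = 10×365 + 4×366 = 5114 days.
Total: 136 + 5114 + 141 = 5391 days.

5391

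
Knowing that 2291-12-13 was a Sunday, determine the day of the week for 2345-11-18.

Day-of-year of December 13, 2291: 347.
Day-of-year of November 18, 2345: 322.
2291 has 365 days, so 365 − 347 = 18 days remain in 2291.
Full years 2292–2344: 40 common + 13 leap = 40×365 + 13×366 = 19358 days.
Total: 18 + 19358 + 322 = 19698 days.
19698 is a multiple of 7, so 2345-11-18 falls on the same weekday: Sunday.

Sunday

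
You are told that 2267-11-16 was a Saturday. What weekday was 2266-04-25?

Count forward from the earlier date (April 25, 2266) to the later (November 16, 2267):
April 2266: 30 − 25 = 5 days remain.
Then 18 full months totalling 549 days.
November 1–16, 2267: 16 days.
Total: 5 + 549 + 16 = 570 days.
570 mod 7 = 3, so 3 days before Saturday is Wednesday.

Wednesday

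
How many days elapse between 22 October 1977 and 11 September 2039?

22604

From October 22, 1977 to October 22, 2038: 61 years, of which 15 contain a Feb 29 — 46×365 + 15×366 = 22280 days.
(2000 is a leap year (divisible by 400).)
October 2038: 31 − 22 = 9 days remain.
Then 10 full months totalling 304 days.
September 1–11, 2039: 11 days.
Residual: 324 days.
Total: 22604 days.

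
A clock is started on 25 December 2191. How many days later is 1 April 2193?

December 25, 2191 → December 25, 2192: 366 days (2192 is a leap year).
December 2192: 31 − 25 = 6 days remain.
Then January (31), February 2193 (28), March (31): 31 + 28 + 31 = 90 days.
April 1, 2193: 1 day.
Residual: 97 days.
Total: 463 days.

463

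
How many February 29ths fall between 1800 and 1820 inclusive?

Years divisible by 4 in [1800, 1820]: 1800, 1804, 1808, 1812, 1816, 1820.
Of these, 1800 is divisible by 100 but not 400, so not leap.
Leap years: 6 − 1 = 5.

5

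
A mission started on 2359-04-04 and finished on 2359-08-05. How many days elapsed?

April 2359: 30 − 4 = 26 days remain.
Then May (31), June (30), July (31): 31 + 30 + 31 = 92 days.
August 1–5, 2359: 5 days.
Total: 26 + 92 + 5 = 123 days.

123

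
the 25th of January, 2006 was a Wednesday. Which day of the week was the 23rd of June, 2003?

Count forward from the earlier date (June 23, 2003) to the later (January 25, 2006):
Day-of-year of June 23, 2003: 174.
Day-of-year of January 25, 2006: 25.
2003 has 365 days, so 365 − 174 = 191 days remain in 2003.
Full years: 2004: 366; 2005: 365. Sum = 731.
Total: 191 + 731 + 25 = 947 days.
947 mod 7 = 2, so 2 days before Wednesday is Monday.

Monday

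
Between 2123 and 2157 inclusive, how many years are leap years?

9

Years divisible by 4 in [2123, 2157]: 2124, 2128, 2132, 2136, 2140, 2144, 2148, 2152, 2156.
No century exceptions apply. Count: 9.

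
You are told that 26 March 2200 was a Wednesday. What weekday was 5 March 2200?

Wednesday

Count forward from the earlier date (March 5, 2200) to the later (March 26, 2200):
Within March 2200: 26 − 5 = 21 days.
21 is a multiple of 7, so 5 March 2200 falls on the same weekday: Wednesday.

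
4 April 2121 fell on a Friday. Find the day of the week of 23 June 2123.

April 4, 2121 → April 4, 2122: 365 days.
April 4, 2122 → April 4, 2123: 365 days.
April 2123: 30 − 4 = 26 days remain.
Then May (31): 31 days.
June 1–23, 2123: 23 days.
Residual: 80 days.
Total: 810 days.
810 mod 7 = 5, so 5 days after Friday is Wednesday.

Wednesday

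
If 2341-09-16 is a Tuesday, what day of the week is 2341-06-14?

Saturday

Count forward from the earlier date (June 14, 2341) to the later (September 16, 2341):
June 2341: 30 − 14 = 16 days remain.
Then July (31), August (31): 31 + 31 = 62 days.
September 1–16, 2341: 16 days.
Total: 16 + 62 + 16 = 94 days.
94 mod 7 = 3, so 3 days before Tuesday is Saturday.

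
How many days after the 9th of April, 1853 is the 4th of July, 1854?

451

April 9, 1853 → April 9, 1854: 365 days.
April 1854: 30 − 9 = 21 days remain.
Then May (31), June (30): 31 + 30 = 61 days.
July 1–4, 1854: 4 days.
Residual: 86 days.
Total: 451 days.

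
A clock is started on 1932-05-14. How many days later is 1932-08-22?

May 1932: 31 − 14 = 17 days remain.
Then June (30), July (31): 30 + 31 = 61 days.
August 1–22, 1932: 22 days.
Total: 17 + 61 + 22 = 100 days.

100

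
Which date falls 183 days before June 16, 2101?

December 15, 2100

Count 183 days before June 16, 2101:
December 2100: 31 − 15 = 16 days remain.
Then January (31), February 2101 (28), March (31), April (30), May (31): 31 + 28 + 31 + 30 + 31 = 151 days.
June 1–16, 2101: 16 days.
Total: 16 + 151 + 16 = 183 days.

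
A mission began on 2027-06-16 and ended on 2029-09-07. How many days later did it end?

June 16, 2027 → June 16, 2028: 366 days (2028 is a leap year).
June 16, 2028 → June 16, 2029: 365 days.
June 2029: 30 − 16 = 14 days remain.
Then July (31), August (31): 31 + 31 = 62 days.
September 1–7, 2029: 7 days.
Residual: 83 days.
Total: 814 days.

814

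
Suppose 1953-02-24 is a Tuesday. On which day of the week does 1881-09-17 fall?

Count forward from the earlier date (September 17, 1881) to the later (February 24, 1953):
From September 17, 1881 to September 17, 1952: 71 years, of which 17 contain a Feb 29 — 54×365 + 17×366 = 25932 days.
(1900 is not a leap year (divisible by 100 but not 400).)
September 1952: 30 − 17 = 13 days remain.
Then October (31), November (30), December (31), January (31): 31 + 30 + 31 + 31 = 123 days.
February 1–24, 1953: 24 days (1953 is not a leap year).
Residual: 160 days.
Total: 26092 days.
26092 mod 7 = 3, so 3 days before Tuesday is Saturday.

Saturday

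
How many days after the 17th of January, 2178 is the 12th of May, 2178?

115

January 2178: 31 − 17 = 14 days remain.
Then February 2178 (28), March (31), April (30): 28 + 31 + 30 = 89 days.
May 1–12, 2178: 12 days.
Total: 14 + 89 + 12 = 115 days.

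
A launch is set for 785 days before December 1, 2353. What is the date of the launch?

October 8, 2351

Count 785 days before December 1, 2353:
October 8, 2351 → October 8, 2352: 366 days (2352 is a leap year).
October 8, 2352 → October 8, 2353: 365 days.
October 2353: 31 − 8 = 23 days remain.
Then November (30): 30 days.
December 1, 2353: 1 day.
Residual: 54 days.
Total: 785 days.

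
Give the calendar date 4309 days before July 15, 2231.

September 27, 2219

Count 4309 days before July 15, 2231:
Day-of-year of September 27, 2219: 270.
Day-of-year of July 15, 2231: 196.
2219 has 365 days, so 365 − 270 = 95 days remain in 2219.
Full years 2220–2230: 8 common + 3 leap = 8×365 + 3×366 = 4018 days.
Total: 95 + 4018 + 196 = 4309 days.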